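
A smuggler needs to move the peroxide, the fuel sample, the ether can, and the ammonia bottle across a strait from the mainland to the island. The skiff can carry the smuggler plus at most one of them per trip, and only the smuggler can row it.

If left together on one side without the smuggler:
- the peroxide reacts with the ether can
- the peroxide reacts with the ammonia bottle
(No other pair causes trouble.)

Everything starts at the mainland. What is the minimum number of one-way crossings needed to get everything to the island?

Counting alone: the smuggler can take at most 1 across per trip to the island, so moving all 4 needs at least 4 loaded trips out, with a return between consecutive ones — at least 7 crossings.
The safety rule pushes this higher. Following every safe sequence of crossings, the most of the 4 that can be at the island as the skiff arrives there on crossing 7 is 3 — never all 4.
So no plan with fewer than 9 crossings exists, and this one achieves 9:
1. Smuggler goes to the island with the peroxide.  [the mainland: the ammonia bottle, the ether can, the fuel sample | the island: the peroxide]
2. Smuggler goes back to the mainland alone.  [the mainland: the ammonia bottle, the ether can, the fuel sample | the island: the peroxide]
3. Smuggler goes to the island with the fuel sample.  [the mainland: the ammonia bottle, the ether can | the island: the fuel sample, the peroxide]
4. Smuggler goes back to the mainland alone.  [the mainland: the ammonia bottle, the ether can | the island: the fuel sample, the peroxide]
5. Smuggler goes to the island with the ether can.  [the mainland: the ammonia bottle | the island: the ether can, the fuel sample, the peroxide]
6. Smuggler goes back to the mainland with the peroxide.  [the mainland: the ammonia bottle, the peroxide | the island: the ether can, the fuel sample]
7. Smuggler goes to the island with the ammonia bottle.  [the mainland: the peroxide | the island: the ammonia bottle, the ether can, the fuel sample]
8. Smuggler goes back to the mainland alone.  [the mainland: the peroxide | the island: the ammonia bottle, the ether can, the fuel sample]
9. Smuggler goes to the island with the peroxide.  [the mainland: — | the island: the ammonia bottle, the ether can, the fuel sample, the peroxide]

9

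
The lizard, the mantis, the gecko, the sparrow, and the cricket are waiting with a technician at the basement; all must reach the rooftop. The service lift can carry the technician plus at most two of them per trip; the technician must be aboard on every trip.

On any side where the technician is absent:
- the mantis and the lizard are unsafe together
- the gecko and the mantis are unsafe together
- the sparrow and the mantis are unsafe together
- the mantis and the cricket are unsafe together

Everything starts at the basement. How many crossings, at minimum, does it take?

7

Counting alone: the technician can take at most 2 across per trip to the rooftop, so moving all 5 needs at least 3 loaded trips out, with a return between consecutive ones — at least 5 crossings.
The safety rule pushes this higher. Following every safe sequence of crossings, the most of the 5 that can be at the rooftop as the service lift arrives there on crossing 5 is 4 — never all 5.
So no plan with fewer than 7 crossings exists, and this one achieves 7:
1. Technician goes to the rooftop with the mantis.
2. Technician goes back to the basement alone.
3. Technician goes to the rooftop with the gecko and the lizard.
4. Technician goes back to the basement with the mantis.
5. Technician goes to the rooftop with the mantis and the sparrow.
6. Technician goes back to the basement with the mantis.
7. Technician goes to the rooftop with the cricket and the mantis.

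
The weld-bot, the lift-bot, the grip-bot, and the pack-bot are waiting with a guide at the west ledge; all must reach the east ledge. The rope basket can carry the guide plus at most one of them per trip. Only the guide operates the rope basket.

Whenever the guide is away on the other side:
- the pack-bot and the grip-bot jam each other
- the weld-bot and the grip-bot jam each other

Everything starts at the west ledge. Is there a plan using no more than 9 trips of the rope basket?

Yes

Yes — this plan uses 9 crossings (≤ 9):
1. Guide goes to the east ledge with the grip-bot.
2. Guide goes back to the west ledge alone.
3. Guide goes to the east ledge with the weld-bot.
4. Guide goes back to the west ledge with the grip-bot.
5. Guide goes to the east ledge with the pack-bot.
6. Guide goes back to the west ledge alone.
7. Guide goes to the east ledge with the lift-bot.
8. Guide goes back to the west ledge alone.
9. Guide goes to the east ledge with the grip-bot.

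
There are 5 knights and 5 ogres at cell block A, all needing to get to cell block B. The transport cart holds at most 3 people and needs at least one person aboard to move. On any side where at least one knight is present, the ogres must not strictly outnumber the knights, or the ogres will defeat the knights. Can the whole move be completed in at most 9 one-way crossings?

Counting alone: each trip to cell block B takes at most 3 across and each return brings at least 1 back, so after t trips out (and t−1 returns) at most 3t − (t−1) of the 10 are across; that first reaches 10 at t = 5, so at least 9 crossings are needed.
The safety rule pushes this higher. Following every safe sequence of crossings, the most of the 10 that can be at cell block B as the transport cart arrives there on crossing 9 is 9 — never all 10.
So the move cannot be finished within 9 crossings. (The shortest complete plan takes 11:)
1. 2 ogres → cell block B.  (cell block A: 5K 3O; cell block B: 0K 2O)
2. 1 ogre ← cell block A.  (cell block A: 5K 4O; cell block B: 0K 1O)
3. 3 ogres → cell block B.  (cell block A: 5K 1O; cell block B: 0K 4O)
4. 1 ogre ← cell block A.  (cell block A: 5K 2O; cell block B: 0K 3O)
5. 3 knights → cell block B.  (cell block A: 2K 2O; cell block B: 3K 3O)
6. 1 knight and 1 ogre ← cell block A.  (cell block A: 3K 3O; cell block B: 2K 2O)
7. 3 knights → cell block B.  (cell block A: 0K 3O; cell block B: 5K 2O)
8. 1 ogre ← cell block A.  (cell block A: 0K 4O; cell block B: 5K 1O)
9. 2 ogres → cell block B.  (cell block A: 0K 2O; cell block B: 5K 3O)
10. 1 ogre ← cell block A.  (cell block A: 0K 3O; cell block B: 5K 2O)
11. 3 ogres → cell block B.  (cell block A: 0K 0O; cell block B: 5K 5O)

No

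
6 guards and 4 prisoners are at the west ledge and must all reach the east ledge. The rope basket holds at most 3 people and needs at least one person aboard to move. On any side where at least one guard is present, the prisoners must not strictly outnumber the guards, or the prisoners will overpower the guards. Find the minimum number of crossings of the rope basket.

9

Counting alone: each trip to the east ledge takes at most 3 across and each return brings at least 1 back, so after t trips out (and t−1 returns) at most 3t − (t−1) of the 10 are across; that first reaches 10 at t = 5, so at least 9 crossings are needed.
The plan below uses exactly 9 crossings, so it is optimal:
1. 2 prisoners → the east ledge.  (the west ledge: 6G 2P; the east ledge: 0G 2P)
2. 1 prisoner ← the west ledge.  (the west ledge: 6G 3P; the east ledge: 0G 1P)
3. 3 prisoners → the east ledge.  (the west ledge: 6G 0P; the east ledge: 0G 4P)
4. 1 prisoner ← the west ledge.  (the west ledge: 6G 1P; the east ledge: 0G 3P)
5. 3 guards → the east ledge.  (the west ledge: 3G 1P; the east ledge: 3G 3P)
6. 1 prisoner ← the west ledge.  (the west ledge: 3G 2P; the east ledge: 3G 2P)
7. 1 guard and 2 prisoners → the east ledge.  (the west ledge: 2G 0P; the east ledge: 4G 4P)
8. 1 prisoner ← the west ledge.  (the west ledge: 2G 1P; the east ledge: 4G 3P)
9. 2 guards and 1 prisoner → the east ledge.  (the west ledge: 0G 0P; the east ledge: 6G 4P)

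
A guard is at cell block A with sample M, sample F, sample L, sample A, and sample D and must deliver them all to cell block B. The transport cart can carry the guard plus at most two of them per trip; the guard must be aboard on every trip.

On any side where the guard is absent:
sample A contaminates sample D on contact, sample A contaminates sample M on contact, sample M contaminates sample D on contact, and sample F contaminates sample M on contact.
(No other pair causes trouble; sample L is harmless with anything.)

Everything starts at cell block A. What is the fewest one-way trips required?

7

Counting alone: the guard can take at most 2 across per trip to cell block B, so moving all 5 needs at least 3 loaded trips out, with a return between consecutive ones — at least 5 crossings.
The safety rule pushes this higher. Following every safe sequence of crossings, the most of the 5 that can be at cell block B as the transport cart arrives there on crossing 5 is 4 — never all 5.
So no plan with fewer than 7 crossings exists, and this one achieves 7:
1. Guard goes to cell block B with sample A and sample M.  [cell block A: sample D, sample F, sample L | cell block B: sample A, sample M]
2. Guard goes back to cell block A with sample M.  [cell block A: sample D, sample F, sample L, sample M | cell block B: sample A]
3. Guard goes to cell block B with sample F and sample M.  [cell block A: sample D, sample L | cell block B: sample A, sample F, sample M]
4. Guard goes back to cell block A with sample M.  [cell block A: sample D, sample L, sample M | cell block B: sample A, sample F]
5. Guard goes to cell block B with sample L and sample M.  [cell block A: sample D | cell block B: sample A, sample F, sample L, sample M]
6. Guard goes back to cell block A with sample M.  [cell block A: sample D, sample M | cell block B: sample A, sample F, sample L]
7. Guard goes to cell block B with sample D and sample M.  [cell block A: — | cell block B: sample A, sample D, sample F, sample L, sample M]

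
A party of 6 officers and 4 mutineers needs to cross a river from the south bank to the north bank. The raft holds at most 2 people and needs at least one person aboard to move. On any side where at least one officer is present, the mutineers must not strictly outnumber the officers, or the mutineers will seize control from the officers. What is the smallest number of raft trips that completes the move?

17

Counting alone: each trip to the north bank takes at most 2 across and each return brings at least 1 back, so after t trips out (and t−1 returns) at most 2t − (t−1) of the 10 are across; that first reaches 10 at t = 9, so at least 17 crossings are needed.
The plan below uses exactly 17 crossings, so it is optimal:
1. 2 mutineers → the north bank.  (the south bank: 6O 2M; the north bank: 0O 2M)
2. 1 mutineer ← the south bank.  (the south bank: 6O 3M; the north bank: 0O 1M)
3. 2 mutineers → the north bank.  (the south bank: 6O 1M; the north bank: 0O 3M)
4. 1 mutineer ← the south bank.  (the south bank: 6O 2M; the north bank: 0O 2M)
5. 2 officers → the north bank.  (the south bank: 4O 2M; the north bank: 2O 2M)
6. 1 mutineer ← the south bank.  (the south bank: 4O 3M; the north bank: 2O 1M)
7. 1 officer and 1 mutineer → the north bank.  (the south bank: 3O 2M; the north bank: 3O 2M)
8. 1 mutineer ← the south bank.  (the south bank: 3O 3M; the north bank: 3O 1M)
9. 2 mutineers → the north bank.  (the south bank: 3O 1M; the north bank: 3O 3M)
10. 1 mutineer ← the south bank.  (the south bank: 3O 2M; the north bank: 3O 2M)
11. 1 officer and 1 mutineer → the north bank.  (the south bank: 2O 1M; the north bank: 4O 3M)
12. 1 mutineer ← the south bank.  (the south bank: 2O 2M; the north bank: 4O 2M)
13. 2 mutineers → the north bank.  (the south bank: 2O 0M; the north bank: 4O 4M)
14. 1 mutineer ← the south bank.  (the south bank: 2O 1M; the north bank: 4O 3M)
15. 1 officer and 1 mutineer → the north bank.  (the south bank: 1O 0M; the north bank: 5O 4M)
16. 1 mutineer ← the south bank.  (the south bank: 1O 1M; the north bank: 5O 3M)
17. 1 officer and 1 mutineer → the north bank.  (the south bank: 0O 0M; the north bank: 6O 4M)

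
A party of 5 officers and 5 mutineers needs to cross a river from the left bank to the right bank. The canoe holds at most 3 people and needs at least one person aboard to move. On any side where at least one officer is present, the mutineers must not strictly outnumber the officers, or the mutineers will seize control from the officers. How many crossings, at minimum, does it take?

11

Counting alone: each trip to the right bank takes at most 3 across and each return brings at least 1 back, so after t trips out (and t−1 returns) at most 3t − (t−1) of the 10 are across; that first reaches 10 at t = 5, so at least 9 crossings are needed.
The safety rule pushes this higher. Following every safe sequence of crossings, the most of the 10 that can be at the right bank as the canoe arrives there on crossing 9 is 9 — never all 10.
So no plan with fewer than 11 crossings exists, and this one achieves 11:
1. 2 mutineers → the right bank.  (the left bank: 5O 3M; the right bank: 0O 2M)
2. 1 mutineer ← the left bank.  (the left bank: 5O 4M; the right bank: 0O 1M)
3. 3 mutineers → the right bank.  (the left bank: 5O 1M; the right bank: 0O 4M)
4. 1 mutineer ← the left bank.  (the left bank: 5O 2M; the right bank: 0O 3M)
5. 3 officers → the right bank.  (the left bank: 2O 2M; the right bank: 3O 3M)
6. 1 officer and 1 mutineer ← the left bank.  (the left bank: 3O 3M; the right bank: 2O 2M)
7. 3 officers → the right bank.  (the left bank: 0O 3M; the right bank: 5O 2M)
8. 1 mutineer ← the left bank.  (the left bank: 0O 4M; the right bank: 5O 1M)
9. 2 mutineers → the right bank.  (the left bank: 0O 2M; the right bank: 5O 3M)
10. 1 mutineer ← the left bank.  (the left bank: 0O 3M; the right bank: 5O 2M)
11. 3 mutineers → the right bank.  (the left bank: 0O 0M; the right bank: 5O 5M)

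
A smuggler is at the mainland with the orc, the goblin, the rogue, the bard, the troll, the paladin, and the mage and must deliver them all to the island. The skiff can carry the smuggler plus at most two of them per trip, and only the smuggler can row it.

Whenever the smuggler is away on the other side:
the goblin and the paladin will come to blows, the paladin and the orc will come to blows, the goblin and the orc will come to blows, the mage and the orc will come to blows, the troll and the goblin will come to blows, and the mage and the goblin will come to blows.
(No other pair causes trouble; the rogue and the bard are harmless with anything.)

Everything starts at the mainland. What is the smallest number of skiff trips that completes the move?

11

Counting alone: the smuggler can take at most 2 across per trip to the island, so moving all 7 needs at least 4 loaded trips out, with a return between consecutive ones — at least 7 crossings.
The safety rule pushes this higher. Following every safe sequence of crossings, the most of the 7 that can be at the island as the skiff arrives there on crossings 7, 9 is 5, 6 respectively — never all 7.
So no plan with fewer than 11 crossings exists, and this one achieves 11:
1. Smuggler goes to the island with the goblin and the orc.  [the mainland: the bard, the mage, the paladin, the rogue, the troll | the island: the goblin, the orc]
2. Smuggler goes back to the mainland with the orc.  [the mainland: the bard, the mage, the orc, the paladin, the rogue, the troll | the island: the goblin]
3. Smuggler goes to the island with the orc and the rogue.  [the mainland: the bard, the mage, the paladin, the troll | the island: the goblin, the orc, the rogue]
4. Smuggler goes back to the mainland with the orc.  [the mainland: the bard, the mage, the orc, the paladin, the troll | the island: the goblin, the rogue]
5. Smuggler goes to the island with the bard and the orc.  [the mainland: the mage, the paladin, the troll | the island: the bard, the goblin, the orc, the rogue]
6. Smuggler goes back to the mainland with the orc.  [the mainland: the mage, the orc, the paladin, the troll | the island: the bard, the goblin, the rogue]
7. Smuggler goes to the island with the orc and the troll.  [the mainland: the mage, the paladin | the island: the bard, the goblin, the orc, the rogue, the troll]
8. Smuggler goes back to the mainland with the goblin.  [the mainland: the goblin, the mage, the paladin | the island: the bard, the orc, the rogue, the troll]
9. Smuggler goes to the island with the mage and the paladin.  [the mainland: the goblin | the island: the bard, the mage, the orc, the paladin, the rogue, the troll]
10. Smuggler goes back to the mainland with the orc.  [the mainland: the goblin, the orc | the island: the bard, the mage, the paladin, the rogue, the troll]
11. Smuggler goes to the island with the goblin and the orc.  [the mainland: — | the island: the bard, the goblin, the mage, the orc, the paladin, the rogue, the troll]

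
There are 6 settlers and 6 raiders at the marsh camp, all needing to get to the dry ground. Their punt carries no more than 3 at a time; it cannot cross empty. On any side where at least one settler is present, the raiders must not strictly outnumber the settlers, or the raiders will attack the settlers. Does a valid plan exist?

No

Following every safe sequence of crossings from the start, the most of the 12 that can be at the dry ground as the punt arrives there on crossings 1, 3, 5 is 3, 5, 6 respectively; the best ever achieved is 6 of 12.
From crossing 7 on, no configuration arises that was not already reachable earlier: only 17 distinct safe configurations (who is on which side, and where the punt is) can ever be reached, none of them has everyone across, and every continuation just revisits them. They are: 0 settlers + 0 raiders across (punt back at the start); 0 settlers + 1 raider across (punt there); 0 settlers + 1 raider across (punt back at the start); 0 settlers + 2 raiders across (punt there); 0 settlers + 2 raiders across (punt back at the start); 0 settlers + 3 raiders across (punt there); 0 settlers + 3 raiders across (punt back at the start); 0 settlers + 4 raiders across (punt there); 0 settlers + 4 raiders across (punt back at the start); 0 settlers + 5 raiders across (punt there); 0 settlers + 5 raiders across (punt back at the start); 0 settlers + 6 raiders across (punt there); 1 settler + 1 raider across (punt there); 1 settler + 1 raider across (punt back at the start); 2 settlers + 2 raiders across (punt there); 2 settlers + 2 raiders across (punt back at the start); 3 settlers + 3 raiders across (punt there). So no valid plan exists.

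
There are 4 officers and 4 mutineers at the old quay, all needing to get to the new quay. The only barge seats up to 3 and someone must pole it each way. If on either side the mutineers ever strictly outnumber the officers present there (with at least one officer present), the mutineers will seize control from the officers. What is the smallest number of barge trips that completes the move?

Counting alone: each trip to the new quay takes at most 3 across and each return brings at least 1 back, so after t trips out (and t−1 returns) at most 3t − (t−1) of the 8 are across; that first reaches 8 at t = 4, so at least 7 crossings are needed.
The safety rule pushes this higher. Following every safe sequence of crossings, the most of the 8 that can be at the new quay as the barge arrives there on crossing 7 is 7 — never all 8.
So no plan with fewer than 9 crossings exists, and this one achieves 9:
1. 2 mutineers → the new quay.  (the old quay: 4O 2M; the new quay: 0O 2M)
2. 1 mutineer ← the old quay.  (the old quay: 4O 3M; the new quay: 0O 1M)
3. 3 mutineers → the new quay.  (the old quay: 4O 0M; the new quay: 0O 4M)
4. 1 mutineer ← the old quay.  (the old quay: 4O 1M; the new quay: 0O 3M)
5. 3 officers → the new quay.  (the old quay: 1O 1M; the new quay: 3O 3M)
6. 1 officer and 1 mutineer ← the old quay.  (the old quay: 2O 2M; the new quay: 2O 2M)
7. 2 officers → the new quay.  (the old quay: 0O 2M; the new quay: 4O 2M)
8. 1 mutineer ← the old quay.  (the old quay: 0O 3M; the new quay: 4O 1M)
9. 3 mutineers → the new quay.  (the old quay: 0O 0M; the new quay: 4O 4M)

9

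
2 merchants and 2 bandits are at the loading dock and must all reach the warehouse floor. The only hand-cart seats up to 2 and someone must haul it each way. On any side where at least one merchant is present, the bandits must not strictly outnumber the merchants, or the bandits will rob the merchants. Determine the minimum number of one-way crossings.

5

Counting alone: each trip to the warehouse floor takes at most 2 across and each return brings at least 1 back, so after t trips out (and t−1 returns) at most 2t − (t−1) of the 4 are across; that first reaches 4 at t = 3, so at least 5 crossings are needed.
The plan below uses exactly 5 crossings, so it is optimal:
1. 2 bandits → the warehouse floor.  (the loading dock: 2M 0B; the warehouse floor: 0M 2B)
2. 1 bandit ← the loading dock.  (the loading dock: 2M 1B; the warehouse floor: 0M 1B)
3. 2 merchants → the warehouse floor.  (the loading dock: 0M 1B; the warehouse floor: 2M 1B)
4. 1 bandit ← the loading dock.  (the loading dock: 0M 2B; the warehouse floor: 2M 0B)
5. 2 bandits → the warehouse floor.  (the loading dock: 0M 0B; the warehouse floor: 2M 2B)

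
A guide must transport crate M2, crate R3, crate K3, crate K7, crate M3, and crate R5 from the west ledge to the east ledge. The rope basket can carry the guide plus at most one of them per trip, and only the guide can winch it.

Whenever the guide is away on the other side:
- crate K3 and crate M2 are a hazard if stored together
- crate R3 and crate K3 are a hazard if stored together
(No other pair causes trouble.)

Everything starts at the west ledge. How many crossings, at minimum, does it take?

13

Counting alone: the guide can take at most 1 across per trip to the east ledge, so moving all 6 needs at least 6 loaded trips out, with a return between consecutive ones — at least 11 crossings.
The safety rule pushes this higher. Following every safe sequence of crossings, the most of the 6 that can be at the east ledge as the rope basket arrives there on crossing 11 is 5 — never all 6.
So no plan with fewer than 13 crossings exists, and this one achieves 13:
1. Guide goes to the east ledge with crate K3.
2. Guide goes back to the west ledge alone.
3. Guide goes to the east ledge with crate M2.
4. Guide goes back to the west ledge with crate K3.
5. Guide goes to the east ledge with crate R3.
6. Guide goes back to the west ledge alone.
7. Guide goes to the east ledge with crate K7.
8. Guide goes back to the west ledge alone.
9. Guide goes to the east ledge with crate M3.
10. Guide goes back to the west ledge alone.
11. Guide goes to the east ledge with crate R5.
12. Guide goes back to the west ledge alone.
13. Guide goes to the east ledge with crate K3.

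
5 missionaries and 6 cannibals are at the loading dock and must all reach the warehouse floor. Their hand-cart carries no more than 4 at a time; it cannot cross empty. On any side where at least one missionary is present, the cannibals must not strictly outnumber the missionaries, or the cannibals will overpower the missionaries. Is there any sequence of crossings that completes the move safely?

The cannibals already outnumber the missionaries at the loading dock before anyone moves, so the starting position itself is disallowed.

No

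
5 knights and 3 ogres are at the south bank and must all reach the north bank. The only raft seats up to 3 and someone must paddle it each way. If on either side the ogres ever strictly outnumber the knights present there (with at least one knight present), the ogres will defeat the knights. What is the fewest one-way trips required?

7

Counting alone: each trip to the north bank takes at most 3 across and each return brings at least 1 back, so after t trips out (and t−1 returns) at most 3t − (t−1) of the 8 are across; that first reaches 8 at t = 4, so at least 7 crossings are needed.
The plan below uses exactly 7 crossings, so it is optimal:
1. 2 ogres → the north bank.  (the south bank: 5K 1O; the north bank: 0K 2O)
2. 1 ogre ← the south bank.  (the south bank: 5K 2O; the north bank: 0K 1O)
3. 2 knights and 1 ogre → the north bank.  (the south bank: 3K 1O; the north bank: 2K 2O)
4. 1 ogre ← the south bank.  (the south bank: 3K 2O; the north bank: 2K 1O)
5. 1 knight and 2 ogres → the north bank.  (the south bank: 2K 0O; the north bank: 3K 3O)
6. 1 ogre ← the south bank.  (the south bank: 2K 1O; the north bank: 3K 2O)
7. 2 knights and 1 ogre → the north bank.  (the south bank: 0K 0O; the north bank: 5K 3O)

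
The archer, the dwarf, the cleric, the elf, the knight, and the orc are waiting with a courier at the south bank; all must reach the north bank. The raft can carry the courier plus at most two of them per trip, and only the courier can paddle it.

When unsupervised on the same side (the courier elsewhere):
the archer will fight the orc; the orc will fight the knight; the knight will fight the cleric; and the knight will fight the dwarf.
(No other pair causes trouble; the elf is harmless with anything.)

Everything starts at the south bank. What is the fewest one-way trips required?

Counting alone: the courier can take at most 2 across per trip to the north bank, so moving all 6 needs at least 3 loaded trips out, with a return between consecutive ones — at least 5 crossings.
The safety rule pushes this higher. Following every safe sequence of crossings, the most of the 6 that can be at the north bank as the raft arrives there on crossing 5 is 5 — never all 6.
So no plan with fewer than 7 crossings exists, and this one achieves 7:
1. Courier goes to the north bank with the archer and the knight.  [the south bank: the cleric, the dwarf, the elf, the orc | the north bank: the archer, the knight]
2. Courier goes back to the south bank alone.  [the south bank: the cleric, the dwarf, the elf, the orc | the north bank: the archer, the knight]
3. Courier goes to the north bank with the elf.  [the south bank: the cleric, the dwarf, the orc | the north bank: the archer, the elf, the knight]
4. Courier goes back to the south bank alone.  [the south bank: the cleric, the dwarf, the orc | the north bank: the archer, the elf, the knight]
5. Courier goes to the north bank with the cleric and the dwarf.  [the south bank: the orc | the north bank: the archer, the cleric, the dwarf, the elf, the knight]
6. Courier goes back to the south bank with the knight.  [the south bank: the knight, the orc | the north bank: the archer, the cleric, the dwarf, the elf]
7. Courier goes to the north bank with the knight and the orc.  [the south bank: — | the north bank: the archer, the cleric, the dwarf, the elf, the knight, the orc]

7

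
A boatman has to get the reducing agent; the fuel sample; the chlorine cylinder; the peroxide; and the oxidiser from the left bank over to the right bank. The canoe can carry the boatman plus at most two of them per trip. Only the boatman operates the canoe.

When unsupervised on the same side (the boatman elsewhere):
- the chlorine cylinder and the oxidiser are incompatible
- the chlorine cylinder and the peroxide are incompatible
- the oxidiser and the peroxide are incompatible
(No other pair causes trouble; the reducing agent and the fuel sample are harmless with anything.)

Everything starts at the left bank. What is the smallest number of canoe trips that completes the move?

Counting alone: the boatman can take at most 2 across per trip to the right bank, so moving all 5 needs at least 3 loaded trips out, with a return between consecutive ones — at least 5 crossings.
The safety rule pushes this higher. Following every safe sequence of crossings, the most of the 5 that can be at the right bank as the canoe arrives there on crossing 5 is 4 — never all 5.
So no plan with fewer than 7 crossings exists, and this one achieves 7:
1. Boatman goes to the right bank with the chlorine cylinder and the peroxide.
2. Boatman goes back to the left bank with the chlorine cylinder.
3. Boatman goes to the right bank with the chlorine cylinder and the reducing agent.
4. Boatman goes back to the left bank with the chlorine cylinder.
5. Boatman goes to the right bank with the chlorine cylinder and the fuel sample.
6. Boatman goes back to the left bank with the chlorine cylinder.
7. Boatman goes to the right bank with the chlorine cylinder and the oxidiser.

7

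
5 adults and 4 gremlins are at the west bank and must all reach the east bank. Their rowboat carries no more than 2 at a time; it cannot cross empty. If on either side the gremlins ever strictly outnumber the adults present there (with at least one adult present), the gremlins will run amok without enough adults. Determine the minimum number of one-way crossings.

15

Counting alone: each trip to the east bank takes at most 2 across and each return brings at least 1 back, so after t trips out (and t−1 returns) at most 2t − (t−1) of the 9 are across; that first reaches 9 at t = 8, so at least 15 crossings are needed.
The plan below uses exactly 15 crossings, so it is optimal:
1. 2 gremlins → the east bank.  (the west bank: 5A 2G; the east bank: 0A 2G)
2. 1 gremlin ← the west bank.  (the west bank: 5A 3G; the east bank: 0A 1G)
3. 2 gremlins → the east bank.  (the west bank: 5A 1G; the east bank: 0A 3G)
4. 1 gremlin ← the west bank.  (the west bank: 5A 2G; the east bank: 0A 2G)
5. 2 adults → the east bank.  (the west bank: 3A 2G; the east bank: 2A 2G)
6. 1 gremlin ← the west bank.  (the west bank: 3A 3G; the east bank: 2A 1G)
7. 1 adult and 1 gremlin → the east bank.  (the west bank: 2A 2G; the east bank: 3A 2G)
8. 1 adult ← the west bank.  (the west bank: 3A 2G; the east bank: 2A 2G)
9. 1 adult and 1 gremlin → the east bank.  (the west bank: 2A 1G; the east bank: 3A 3G)
10. 1 gremlin ← the west bank.  (the west bank: 2A 2G; the east bank: 3A 2G)
11. 1 adult and 1 gremlin → the east bank.  (the west bank: 1A 1G; the east bank: 4A 3G)
12. 1 adult ← the west bank.  (the west bank: 2A 1G; the east bank: 3A 3G)
13. 1 adult and 1 gremlin → the east bank.  (the west bank: 1A 0G; the east bank: 4A 4G)
14. 1 gremlin ← the west bank.  (the west bank: 1A 1G; the east bank: 4A 3G)
15. 1 adult and 1 gremlin → the east bank.  (the west bank: 0A 0G; the east bank: 5A 4G)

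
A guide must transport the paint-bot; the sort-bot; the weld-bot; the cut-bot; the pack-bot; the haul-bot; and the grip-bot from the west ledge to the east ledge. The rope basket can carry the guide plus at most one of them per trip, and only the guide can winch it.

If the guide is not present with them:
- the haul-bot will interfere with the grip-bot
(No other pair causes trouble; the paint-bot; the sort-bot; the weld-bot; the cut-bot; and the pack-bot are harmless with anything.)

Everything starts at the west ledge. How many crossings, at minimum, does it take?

Counting alone: the guide can take at most 1 across per trip to the east ledge, so moving all 7 needs at least 7 loaded trips out, with a return between consecutive ones — at least 13 crossings.
The plan below uses exactly 13 crossings, so it is optimal:
1. Guide goes to the east ledge with the haul-bot.
2. Guide goes back to the west ledge alone.
3. Guide goes to the east ledge with the paint-bot.
4. Guide goes back to the west ledge alone.
5. Guide goes to the east ledge with the sort-bot.
6. Guide goes back to the west ledge alone.
7. Guide goes to the east ledge with the weld-bot.
8. Guide goes back to the west ledge alone.
9. Guide goes to the east ledge with the cut-bot.
10. Guide goes back to the west ledge alone.
11. Guide goes to the east ledge with the pack-bot.
12. Guide goes back to the west ledge alone.
13. Guide goes to the east ledge with the grip-bot.

13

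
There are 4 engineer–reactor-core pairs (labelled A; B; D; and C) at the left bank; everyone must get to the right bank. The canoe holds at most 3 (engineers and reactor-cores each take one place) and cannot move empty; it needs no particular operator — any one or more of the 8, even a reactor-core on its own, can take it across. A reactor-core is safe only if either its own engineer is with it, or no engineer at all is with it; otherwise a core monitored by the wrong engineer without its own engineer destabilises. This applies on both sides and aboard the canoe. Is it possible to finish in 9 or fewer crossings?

Yes

Yes — this plan uses 9 crossings (≤ 9):
1. engineer A and reactor-core A cross → the right bank.
2. engineer A crosses ← the left bank.
3. engineer A, engineer B, and reactor-core B cross → the right bank.
4. engineer A and reactor-core A cross ← the left bank.
5. engineer A, engineer C, and engineer D cross → the right bank.
6. reactor-core B crosses ← the left bank.
7. reactor-core A and reactor-core B cross → the right bank.
8. reactor-core A crosses ← the left bank.
9. reactor-core A, reactor-core C, and reactor-core D cross → the right bank.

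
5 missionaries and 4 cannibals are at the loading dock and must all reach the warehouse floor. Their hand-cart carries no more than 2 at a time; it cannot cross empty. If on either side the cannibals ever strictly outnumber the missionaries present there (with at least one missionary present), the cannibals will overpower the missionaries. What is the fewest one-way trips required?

15

Counting alone: each trip to the warehouse floor takes at most 2 across and each return brings at least 1 back, so after t trips out (and t−1 returns) at most 2t − (t−1) of the 9 are across; that first reaches 9 at t = 8, so at least 15 crossings are needed.
The plan below uses exactly 15 crossings, so it is optimal:
1. 2 cannibals → the warehouse floor.  (the loading dock: 5M 2C; the warehouse floor: 0M 2C)
2. 1 cannibal ← the loading dock.  (the loading dock: 5M 3C; the warehouse floor: 0M 1C)
3. 2 cannibals → the warehouse floor.  (the loading dock: 5M 1C; the warehouse floor: 0M 3C)
4. 1 cannibal ← the loading dock.  (the loading dock: 5M 2C; the warehouse floor: 0M 2C)
5. 2 missionaries → the warehouse floor.  (the loading dock: 3M 2C; the warehouse floor: 2M 2C)
6. 1 cannibal ← the loading dock.  (the loading dock: 3M 3C; the warehouse floor: 2M 1C)
7. 1 missionary and 1 cannibal → the warehouse floor.  (the loading dock: 2M 2C; the warehouse floor: 3M 2C)
8. 1 missionary ← the loading dock.  (the loading dock: 3M 2C; the warehouse floor: 2M 2C)
9. 1 missionary and 1 cannibal → the warehouse floor.  (the loading dock: 2M 1C; the warehouse floor: 3M 3C)
10. 1 cannibal ← the loading dock.  (the loading dock: 2M 2C; the warehouse floor: 3M 2C)
11. 1 missionary and 1 cannibal → the warehouse floor.  (the loading dock: 1M 1C; the warehouse floor: 4M 3C)
12. 1 missionary ← the loading dock.  (the loading dock: 2M 1C; the warehouse floor: 3M 3C)
13. 1 missionary and 1 cannibal → the warehouse floor.  (the loading dock: 1M 0C; the warehouse floor: 4M 4C)
14. 1 cannibal ← the loading dock.  (the loading dock: 1M 1C; the warehouse floor: 4M 3C)
15. 1 missionary and 1 cannibal → the warehouse floor.  (the loading dock: 0M 0C; the warehouse floor: 5M 4C)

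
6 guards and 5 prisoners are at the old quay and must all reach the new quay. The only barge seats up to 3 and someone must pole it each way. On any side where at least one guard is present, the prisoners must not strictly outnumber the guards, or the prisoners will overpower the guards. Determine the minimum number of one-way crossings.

Counting alone: each trip to the new quay takes at most 3 across and each return brings at least 1 back, so after t trips out (and t−1 returns) at most 3t − (t−1) of the 11 are across; that first reaches 11 at t = 5, so at least 9 crossings are needed.
The plan below uses exactly 9 crossings, so it is optimal:
1. 3 prisoners → the new quay.  (the old quay: 6G 2P; the new quay: 0G 3P)
2. 1 prisoner ← the old quay.  (the old quay: 6G 3P; the new quay: 0G 2P)
3. 3 guards → the new quay.  (the old quay: 3G 3P; the new quay: 3G 2P)
4. 1 guard ← the old quay.  (the old quay: 4G 3P; the new quay: 2G 2P)
5. 2 guards and 1 prisoner → the new quay.  (the old quay: 2G 2P; the new quay: 4G 3P)
6. 1 guard ← the old quay.  (the old quay: 3G 2P; the new quay: 3G 3P)
7. 2 guards and 1 prisoner → the new quay.  (the old quay: 1G 1P; the new quay: 5G 4P)
8. 1 guard ← the old quay.  (the old quay: 2G 1P; the new quay: 4G 4P)
9. 2 guards and 1 prisoner → the new quay.  (the old quay: 0G 0P; the new quay: 6G 5P)

9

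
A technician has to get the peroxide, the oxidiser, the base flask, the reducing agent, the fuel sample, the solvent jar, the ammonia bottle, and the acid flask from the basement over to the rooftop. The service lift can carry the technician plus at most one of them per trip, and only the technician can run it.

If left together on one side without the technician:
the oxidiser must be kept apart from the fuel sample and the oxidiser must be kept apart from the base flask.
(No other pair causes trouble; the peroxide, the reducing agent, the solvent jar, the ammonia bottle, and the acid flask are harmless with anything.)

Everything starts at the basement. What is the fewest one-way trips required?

Counting alone: the technician can take at most 1 across per trip to the rooftop, so moving all 8 needs at least 8 loaded trips out, with a return between consecutive ones — at least 15 crossings.
The safety rule pushes this higher. Following every safe sequence of crossings, the most of the 8 that can be at the rooftop as the service lift arrives there on crossing 15 is 7 — never all 8.
So no plan with fewer than 17 crossings exists, and this one achieves 17:
1. Technician goes to the rooftop with the oxidiser.  [the basement: the acid flask, the ammonia bottle, the base flask, the fuel sample, the peroxide, the reducing agent, the solvent jar | the rooftop: the oxidiser]
2. Technician goes back to the basement alone.  [the basement: the acid flask, the ammonia bottle, the base flask, the fuel sample, the peroxide, the reducing agent, the solvent jar | the rooftop: the oxidiser]
3. Technician goes to the rooftop with the peroxide.  [the basement: the acid flask, the ammonia bottle, the base flask, the fuel sample, the reducing agent, the solvent jar | the rooftop: the oxidiser, the peroxide]
4. Technician goes back to the basement alone.  [the basement: the acid flask, the ammonia bottle, the base flask, the fuel sample, the reducing agent, the solvent jar | the rooftop: the oxidiser, the peroxide]
5. Technician goes to the rooftop with the base flask.  [the basement: the acid flask, the ammonia bottle, the fuel sample, the reducing agent, the solvent jar | the rooftop: the base flask, the oxidiser, the peroxide]
6. Technician goes back to the basement with the oxidiser.  [the basement: the acid flask, the ammonia bottle, the fuel sample, the oxidiser, the reducing agent, the solvent jar | the rooftop: the base flask, the peroxide]
7. Technician goes to the rooftop with the fuel sample.  [the basement: the acid flask, the ammonia bottle, the oxidiser, the reducing agent, the solvent jar | the rooftop: the base flask, the fuel sample, the peroxide]
8. Technician goes back to the basement alone.  [the basement: the acid flask, the ammonia bottle, the oxidiser, the reducing agent, the solvent jar | the rooftop: the base flask, the fuel sample, the peroxide]
9. Technician goes to the rooftop with the reducing agent.  [the basement: the acid flask, the ammonia bottle, the oxidiser, the solvent jar | the rooftop: the base flask, the fuel sample, the peroxide, the reducing agent]
10. Technician goes back to the basement alone.  [the basement: the acid flask, the ammonia bottle, the oxidiser, the solvent jar | the rooftop: the base flask, the fuel sample, the peroxide, the reducing agent]
11. Technician goes to the rooftop with the solvent jar.  [the basement: the acid flask, the ammonia bottle, the oxidiser | the rooftop: the base flask, the fuel sample, the peroxide, the reducing agent, the solvent jar]
12. Technician goes back to the basement alone.  [the basement: the acid flask, the ammonia bottle, the oxidiser | the rooftop: the base flask, the fuel sample, the peroxide, the reducing agent, the solvent jar]
13. Technician goes to the rooftop with the ammonia bottle.  [the basement: the acid flask, the oxidiser | the rooftop: the ammonia bottle, the base flask, the fuel sample, the peroxide, the reducing agent, the solvent jar]
14. Technician goes back to the basement alone.  [the basement: the acid flask, the oxidiser | the rooftop: the ammonia bottle, the base flask, the fuel sample, the peroxide, the reducing agent, the solvent jar]
15. Technician goes to the rooftop with the acid flask.  [the basement: the oxidiser | the rooftop: the acid flask, the ammonia bottle, the base flask, the fuel sample, the peroxide, the reducing agent, the solvent jar]
16. Technician goes back to the basement alone.  [the basement: the oxidiser | the rooftop: the acid flask, the ammonia bottle, the base flask, the fuel sample, the peroxide, the reducing agent, the solvent jar]
17. Technician goes to the rooftop with the oxidiser.  [the basement: — | the rooftop: the acid flask, the ammonia bottle, the base flask, the fuel sample, the oxidiser, the peroxide, the reducing agent, the solvent jar]

17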